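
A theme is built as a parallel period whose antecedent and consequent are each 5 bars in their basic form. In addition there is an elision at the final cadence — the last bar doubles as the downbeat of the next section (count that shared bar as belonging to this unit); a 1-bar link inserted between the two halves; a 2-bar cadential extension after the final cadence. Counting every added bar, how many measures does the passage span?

13 measures

Basic parallel period: 5 + 5 = 10 bars.
10 (basic form) + 1 (link) + 2 (cadential extension) = 13.
The elision shares a bar with the next section but does not change this unit's count.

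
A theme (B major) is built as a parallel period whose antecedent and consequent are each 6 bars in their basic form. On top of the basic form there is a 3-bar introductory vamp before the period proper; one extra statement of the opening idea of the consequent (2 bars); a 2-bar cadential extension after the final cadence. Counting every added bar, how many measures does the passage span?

19 measures

Basic parallel period: 6 + 6 = 12 bars.
12 (basic form) + 3 (introduction) + 2 (extra statement) + 2 (cadential extension) = 19.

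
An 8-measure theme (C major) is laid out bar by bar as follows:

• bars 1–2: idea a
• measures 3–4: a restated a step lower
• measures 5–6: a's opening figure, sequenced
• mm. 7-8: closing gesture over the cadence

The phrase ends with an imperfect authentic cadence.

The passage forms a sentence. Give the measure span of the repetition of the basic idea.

The presentation of a sentence is the basic idea (mm. 1-2) plus its repetition (mm. 3–4); the repetition of the basic idea is therefore measures 3–4.

measures 3–4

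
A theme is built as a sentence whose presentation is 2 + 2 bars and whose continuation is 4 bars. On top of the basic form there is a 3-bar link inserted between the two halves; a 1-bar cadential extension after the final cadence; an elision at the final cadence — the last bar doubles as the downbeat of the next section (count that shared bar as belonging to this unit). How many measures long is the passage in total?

Basic sentence: 2 + 2 + 4 = 8 bars.
8 (basic form) + 3 (link) + 1 (cadential extension) = 12.
The elision shares a bar with the next section but does not change this unit's count.

12 measures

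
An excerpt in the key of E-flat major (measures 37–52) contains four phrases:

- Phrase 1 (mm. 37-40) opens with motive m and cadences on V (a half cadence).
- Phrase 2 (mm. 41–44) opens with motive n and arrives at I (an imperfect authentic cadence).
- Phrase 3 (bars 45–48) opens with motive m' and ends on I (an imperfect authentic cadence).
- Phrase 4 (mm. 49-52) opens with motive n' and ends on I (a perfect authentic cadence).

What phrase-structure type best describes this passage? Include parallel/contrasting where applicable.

parallel double period

Four phrases in two halves: the first half (mm. 37–44) ends with an imperfect authentic cadence, the second (mm. 45-52) with a perfect authentic cadence — a large antecedent–consequent pair, i.e. a double period.
Phrase 3 begins with the same material as phrase 1, making it parallel.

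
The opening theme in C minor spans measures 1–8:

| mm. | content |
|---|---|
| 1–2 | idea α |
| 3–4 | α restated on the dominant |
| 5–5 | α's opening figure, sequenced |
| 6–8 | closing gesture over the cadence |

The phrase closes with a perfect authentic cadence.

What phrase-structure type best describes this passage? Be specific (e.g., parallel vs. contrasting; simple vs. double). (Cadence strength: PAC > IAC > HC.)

Basic idea (mm. 1-2) + its repetition (measures 3–4) form the presentation; fragmentation and cadence (bars 5–8) form the continuation — the 8-bar whole is a sentence.

sentence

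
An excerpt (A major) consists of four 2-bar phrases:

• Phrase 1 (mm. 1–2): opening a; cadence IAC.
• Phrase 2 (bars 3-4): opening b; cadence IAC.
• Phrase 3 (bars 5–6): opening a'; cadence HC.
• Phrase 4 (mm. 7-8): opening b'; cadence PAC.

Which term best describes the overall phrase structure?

parallel double period

Four phrases in two halves: the first half (mm. 1–4) ends with an imperfect authentic cadence, the second (mm. 5–8) with a perfect authentic cadence — a large antecedent–consequent pair, i.e. a double period.
Phrase 3 begins with the same material as phrase 1, making it parallel.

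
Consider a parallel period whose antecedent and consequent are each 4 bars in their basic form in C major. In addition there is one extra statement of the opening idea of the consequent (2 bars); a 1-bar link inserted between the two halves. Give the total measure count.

11 measures

Basic parallel period: 4 + 4 = 8 bars.
8 (basic form) + 2 (extra statement) + 1 (link) = 11.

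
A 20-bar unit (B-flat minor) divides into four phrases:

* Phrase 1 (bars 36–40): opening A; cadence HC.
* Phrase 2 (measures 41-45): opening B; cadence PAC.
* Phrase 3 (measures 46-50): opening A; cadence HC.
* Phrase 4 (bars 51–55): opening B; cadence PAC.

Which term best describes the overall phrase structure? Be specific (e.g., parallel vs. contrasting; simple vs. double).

The cadence pattern HC–PAC–HC–PAC is weak–strong twice, and phrases 3–4 restate phrases 1–2: a period heard twice, not a double period (which would end weakly at phrase 2).

repeated period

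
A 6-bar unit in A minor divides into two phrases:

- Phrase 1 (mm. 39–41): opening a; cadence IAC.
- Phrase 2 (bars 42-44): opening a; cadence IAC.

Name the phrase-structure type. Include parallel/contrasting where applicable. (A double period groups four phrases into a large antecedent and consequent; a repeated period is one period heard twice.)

repeated phrase

Both phrases have the same opening (a) and the same cadence (imperfect authentic cadence): the second is a restatement, not a consequent, so this is a repeated phrase rather than a period.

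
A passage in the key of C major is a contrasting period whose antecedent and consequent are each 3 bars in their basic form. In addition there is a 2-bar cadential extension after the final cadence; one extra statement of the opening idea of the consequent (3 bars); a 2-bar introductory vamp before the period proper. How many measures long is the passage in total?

13 measures

Basic contrasting period: 3 + 3 = 6 bars.
6 (basic form) + 2 (cadential extension) + 3 (extra statement) + 2 (introduction) = 13.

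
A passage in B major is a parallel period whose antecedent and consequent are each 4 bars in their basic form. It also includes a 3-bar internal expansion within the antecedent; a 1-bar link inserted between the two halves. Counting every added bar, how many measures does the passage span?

12 measures

Basic parallel period: 4 + 4 = 8 bars.
8 (basic form) + 3 (internal expansion) + 1 (link) = 12.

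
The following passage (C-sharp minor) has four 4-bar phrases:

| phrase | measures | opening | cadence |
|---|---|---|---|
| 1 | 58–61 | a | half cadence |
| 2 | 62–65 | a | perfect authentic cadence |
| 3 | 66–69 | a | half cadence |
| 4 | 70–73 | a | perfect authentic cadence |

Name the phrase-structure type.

The cadence pattern HC–PAC–HC–PAC is weak–strong twice, and phrases 3–4 restate phrases 1–2: a period heard twice, not a double period (which would end weakly at phrase 2).

repeated period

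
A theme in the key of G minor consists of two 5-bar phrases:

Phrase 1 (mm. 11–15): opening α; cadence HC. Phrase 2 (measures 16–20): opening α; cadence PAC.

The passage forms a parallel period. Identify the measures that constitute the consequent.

The antecedent is the phrase ending with the weaker cadence (half cadence, phrase 1) and the consequent the one ending more conclusively (perfect authentic cadence, phrase 2); the consequent is bars 16-20.

measures 16–20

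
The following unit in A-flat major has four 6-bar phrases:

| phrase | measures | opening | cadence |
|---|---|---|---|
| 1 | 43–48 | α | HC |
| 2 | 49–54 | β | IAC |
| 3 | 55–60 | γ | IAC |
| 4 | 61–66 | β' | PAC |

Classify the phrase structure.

contrasting double period

Four phrases in two halves: the first half (mm. 43-54) ends with an imperfect authentic cadence, the second (mm. 55-66) with a perfect authentic cadence — a large antecedent–consequent pair, i.e. a double period.
Phrase 3 begins with different material from phrase 1, making it contrasting.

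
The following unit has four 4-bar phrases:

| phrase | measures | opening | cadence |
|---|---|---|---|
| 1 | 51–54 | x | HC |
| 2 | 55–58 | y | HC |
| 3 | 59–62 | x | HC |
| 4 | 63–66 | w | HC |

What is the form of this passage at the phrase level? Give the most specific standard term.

phrase group

Phrase 4 ends with a half cadence, no stronger than phrase 2's half cadence, so the four phrases do not form a double period; nor do phrases 3–4 duplicate 1–2, so it is not a repeated period. With no phrase reaching a conclusive cadence, the passage is a phrase group.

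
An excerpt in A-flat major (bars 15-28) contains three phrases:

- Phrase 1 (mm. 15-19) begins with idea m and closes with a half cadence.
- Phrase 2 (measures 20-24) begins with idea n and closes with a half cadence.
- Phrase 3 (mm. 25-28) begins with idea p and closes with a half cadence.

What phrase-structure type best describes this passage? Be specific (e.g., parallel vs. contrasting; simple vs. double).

phrase group

The final phrase closes with a half cadence, which is not stronger than the preceding half cadence; the 3 phrases lack an overall antecedent–consequent design and so form a phrase group.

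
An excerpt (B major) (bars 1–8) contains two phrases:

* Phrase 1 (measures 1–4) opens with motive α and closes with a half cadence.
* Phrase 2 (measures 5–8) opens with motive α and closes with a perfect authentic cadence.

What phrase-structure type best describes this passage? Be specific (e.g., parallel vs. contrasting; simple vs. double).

parallel period

Phrase 1 ends with a half cadence (weaker) and phrase 2 with a perfect authentic cadence (stronger): antecedent + consequent = a period.
The two phrases open with the same material (α / α), so the period is parallel.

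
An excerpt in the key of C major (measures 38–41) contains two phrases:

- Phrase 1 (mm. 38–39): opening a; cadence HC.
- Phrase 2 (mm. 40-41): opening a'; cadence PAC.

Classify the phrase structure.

Phrase 1 ends with a half cadence (weaker) and phrase 2 with a perfect authentic cadence (stronger): antecedent + consequent = a period.
The two phrases open with the same material (a / a'), so the period is parallel.

parallel period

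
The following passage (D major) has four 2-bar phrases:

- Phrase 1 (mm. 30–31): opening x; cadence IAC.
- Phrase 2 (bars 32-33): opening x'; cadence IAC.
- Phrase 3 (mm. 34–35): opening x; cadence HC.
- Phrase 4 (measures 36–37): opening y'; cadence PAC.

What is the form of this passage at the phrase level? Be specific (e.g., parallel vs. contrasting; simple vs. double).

Four phrases in two halves: the first half (measures 30–33) ends with an imperfect authentic cadence, the second (mm. 34-37) with a perfect authentic cadence — a large antecedent–consequent pair, i.e. a double period.
Phrase 3 begins with the same material as phrase 1, making it parallel.

parallel double period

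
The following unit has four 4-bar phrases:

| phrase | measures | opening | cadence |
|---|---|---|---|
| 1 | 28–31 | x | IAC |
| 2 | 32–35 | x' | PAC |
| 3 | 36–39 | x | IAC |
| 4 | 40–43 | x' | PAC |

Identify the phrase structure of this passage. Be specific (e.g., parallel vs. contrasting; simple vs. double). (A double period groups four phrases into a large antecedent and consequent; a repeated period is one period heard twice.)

The cadence pattern IAC–PAC–IAC–PAC is weak–strong twice, and phrases 3–4 restate phrases 1–2: a period heard twice, not a double period (which would end weakly at phrase 2).

repeated period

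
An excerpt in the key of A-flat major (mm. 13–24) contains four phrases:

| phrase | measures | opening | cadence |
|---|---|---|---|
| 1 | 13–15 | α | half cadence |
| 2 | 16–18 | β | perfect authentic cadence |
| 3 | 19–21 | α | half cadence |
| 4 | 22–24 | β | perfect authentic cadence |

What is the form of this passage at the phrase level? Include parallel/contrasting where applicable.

repeated period

The cadence pattern HC–PAC–HC–PAC is weak–strong twice, and phrases 3–4 restate phrases 1–2: a period heard twice, not a double period (which would end weakly at phrase 2).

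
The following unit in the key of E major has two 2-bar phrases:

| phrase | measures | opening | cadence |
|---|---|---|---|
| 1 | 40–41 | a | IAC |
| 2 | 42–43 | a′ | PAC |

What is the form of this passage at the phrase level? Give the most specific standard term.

Phrase 1 ends with an imperfect authentic cadence (weaker) and phrase 2 with a perfect authentic cadence (stronger): antecedent + consequent = a period.
The two phrases open with the same material (a / a′), so the period is parallel.

parallel period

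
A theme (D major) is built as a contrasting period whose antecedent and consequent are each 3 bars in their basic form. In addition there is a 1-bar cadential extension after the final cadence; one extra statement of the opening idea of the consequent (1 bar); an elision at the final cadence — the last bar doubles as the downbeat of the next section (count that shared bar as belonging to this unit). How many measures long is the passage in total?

Basic contrasting period: 3 + 3 = 6 bars.
6 (basic form) + 1 (cadential extension) + 1 (extra statement) = 8.
The elision shares a bar with the next section but does not change this unit's count.

8 measures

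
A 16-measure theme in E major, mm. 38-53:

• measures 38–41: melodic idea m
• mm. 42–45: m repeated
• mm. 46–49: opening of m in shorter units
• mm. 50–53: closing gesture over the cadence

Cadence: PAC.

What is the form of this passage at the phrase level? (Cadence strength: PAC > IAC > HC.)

sentence

Basic idea (mm. 38–41) + its repetition (measures 42–45) form the presentation; fragmentation and cadence (mm. 46–53) form the continuation — the 16-bar whole is a sentence.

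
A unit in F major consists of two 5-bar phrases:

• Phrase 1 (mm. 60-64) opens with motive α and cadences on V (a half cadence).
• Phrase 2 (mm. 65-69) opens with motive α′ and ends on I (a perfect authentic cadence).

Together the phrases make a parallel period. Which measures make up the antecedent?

measures 60–64

The phrase ending with the weaker cadence (half cadence) is the antecedent; the one ending more conclusively (perfect authentic cadence) is the consequent. The antecedent is measures 60–64.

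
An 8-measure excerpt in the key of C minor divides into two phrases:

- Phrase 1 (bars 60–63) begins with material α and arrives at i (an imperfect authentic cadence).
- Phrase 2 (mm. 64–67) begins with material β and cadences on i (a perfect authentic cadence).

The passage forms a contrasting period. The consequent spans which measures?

measures 64–67

The antecedent is the phrase ending with the weaker cadence (imperfect authentic cadence, phrase 1) and the consequent the one ending more conclusively (perfect authentic cadence, phrase 2); the consequent is mm. 64–67.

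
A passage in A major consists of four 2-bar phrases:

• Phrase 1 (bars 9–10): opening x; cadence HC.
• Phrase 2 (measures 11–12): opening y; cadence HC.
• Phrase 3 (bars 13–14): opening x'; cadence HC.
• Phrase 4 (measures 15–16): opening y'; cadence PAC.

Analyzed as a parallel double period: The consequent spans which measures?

In a double period the four phrases pair into a large antecedent (phrases 1–2, ending half cadence) and a large consequent (phrases 3–4, ending perfect authentic cadence). The consequent spans measures 13-16.

measures 13–16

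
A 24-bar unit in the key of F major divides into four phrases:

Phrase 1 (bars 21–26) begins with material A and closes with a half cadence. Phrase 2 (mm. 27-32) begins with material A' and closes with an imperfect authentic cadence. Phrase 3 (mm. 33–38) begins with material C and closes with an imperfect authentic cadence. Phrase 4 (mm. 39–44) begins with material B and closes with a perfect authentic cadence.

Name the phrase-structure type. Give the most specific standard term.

contrasting double period

Four phrases in two halves: the first half (mm. 21–32) ends with an imperfect authentic cadence, the second (mm. 33–44) with a perfect authentic cadence — a large antecedent–consequent pair, i.e. a double period.
Phrase 3 begins with different material from phrase 1, making it contrasting.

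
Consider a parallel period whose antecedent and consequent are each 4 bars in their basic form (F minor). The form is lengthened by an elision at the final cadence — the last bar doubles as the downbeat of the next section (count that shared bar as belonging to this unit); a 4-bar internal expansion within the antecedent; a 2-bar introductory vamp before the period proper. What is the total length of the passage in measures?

14 measures

Basic parallel period: 4 + 4 = 8 bars.
8 (basic form) + 4 (internal expansion) + 2 (introduction) = 14.
The elision shares a bar with the next section but does not change this unit's count.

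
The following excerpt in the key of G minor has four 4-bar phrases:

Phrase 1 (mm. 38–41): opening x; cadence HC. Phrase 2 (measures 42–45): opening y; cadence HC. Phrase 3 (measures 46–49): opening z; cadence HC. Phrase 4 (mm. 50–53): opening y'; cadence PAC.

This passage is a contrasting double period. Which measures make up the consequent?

measures 46–53

In a double period the four phrases pair into a large antecedent (phrases 1–2, ending half cadence) and a large consequent (phrases 3–4, ending perfect authentic cadence). The consequent spans mm. 46-53.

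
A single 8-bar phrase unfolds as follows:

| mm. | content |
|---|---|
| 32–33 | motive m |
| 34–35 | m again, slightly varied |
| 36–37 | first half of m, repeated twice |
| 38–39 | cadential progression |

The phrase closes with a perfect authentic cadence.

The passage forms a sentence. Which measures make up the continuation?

measures 36–39

After the presentation (mm. 32-35), the continuation covers the fragmentation through the cadence: measures 36-39.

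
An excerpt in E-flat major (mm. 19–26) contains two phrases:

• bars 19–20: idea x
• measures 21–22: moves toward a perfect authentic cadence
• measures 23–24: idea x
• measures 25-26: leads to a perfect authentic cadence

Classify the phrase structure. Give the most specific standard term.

repeated phrase

Both phrases have the same opening (x) and the same cadence (perfect authentic cadence): the second is a restatement, not a consequent, so this is a repeated phrase rather than a period.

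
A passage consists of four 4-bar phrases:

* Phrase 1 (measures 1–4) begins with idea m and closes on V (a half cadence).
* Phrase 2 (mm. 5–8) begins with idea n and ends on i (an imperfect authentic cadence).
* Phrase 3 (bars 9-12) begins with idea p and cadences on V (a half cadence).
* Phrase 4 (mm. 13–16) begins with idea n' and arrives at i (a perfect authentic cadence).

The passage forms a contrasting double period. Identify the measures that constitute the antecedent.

measures 1–8

In a double period the four phrases pair into a large antecedent (phrases 1–2, ending imperfect authentic cadence) and a large consequent (phrases 3–4, ending perfect authentic cadence). The antecedent spans mm. 1-8.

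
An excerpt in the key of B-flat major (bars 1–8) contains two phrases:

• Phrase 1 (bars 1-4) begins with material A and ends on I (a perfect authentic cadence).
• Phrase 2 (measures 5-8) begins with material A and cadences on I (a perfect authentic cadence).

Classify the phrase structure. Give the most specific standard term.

repeated phrase

Both phrases have the same opening (A) and the same cadence (perfect authentic cadence): the second is a restatement, not a consequent, so this is a repeated phrase rather than a period.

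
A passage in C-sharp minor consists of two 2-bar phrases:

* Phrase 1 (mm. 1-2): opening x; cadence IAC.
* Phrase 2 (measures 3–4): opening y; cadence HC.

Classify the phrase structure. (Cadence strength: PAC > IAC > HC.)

phrase group

The second phrase closes with a half cadence, which is not stronger than the first phrase's imperfect authentic cadence; without a weak→strong cadential pair there is no antecedent–consequent relationship, so this is a phrase group rather than a period.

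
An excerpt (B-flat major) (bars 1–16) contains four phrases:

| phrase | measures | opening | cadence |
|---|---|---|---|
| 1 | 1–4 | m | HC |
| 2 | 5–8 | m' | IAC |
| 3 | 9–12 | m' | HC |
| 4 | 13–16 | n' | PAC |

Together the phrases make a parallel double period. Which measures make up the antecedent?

In a double period the first pair of phrases (ending imperfect authentic cadence) is the large antecedent and the second pair (ending perfect authentic cadence) is the large consequent; the antecedent is measures 1–8.

measures 1–8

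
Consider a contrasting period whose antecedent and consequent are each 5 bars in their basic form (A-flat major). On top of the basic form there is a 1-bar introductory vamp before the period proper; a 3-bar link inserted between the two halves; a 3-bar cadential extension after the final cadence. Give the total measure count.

Basic contrasting period: 5 + 5 = 10 bars.
10 (basic form) + 1 (introduction) + 3 (link) + 3 (cadential extension) = 17.

17 measures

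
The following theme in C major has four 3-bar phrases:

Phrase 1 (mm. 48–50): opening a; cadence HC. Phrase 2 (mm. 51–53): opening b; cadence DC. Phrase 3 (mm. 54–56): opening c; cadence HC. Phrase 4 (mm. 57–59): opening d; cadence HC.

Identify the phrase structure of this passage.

Phrase 4 ends with a half cadence, no stronger than phrase 2's deceptive cadence, so the four phrases do not form a double period; nor do phrases 3–4 duplicate 1–2, so it is not a repeated period. With no phrase reaching a conclusive cadence, the passage is a phrase group.

phrase group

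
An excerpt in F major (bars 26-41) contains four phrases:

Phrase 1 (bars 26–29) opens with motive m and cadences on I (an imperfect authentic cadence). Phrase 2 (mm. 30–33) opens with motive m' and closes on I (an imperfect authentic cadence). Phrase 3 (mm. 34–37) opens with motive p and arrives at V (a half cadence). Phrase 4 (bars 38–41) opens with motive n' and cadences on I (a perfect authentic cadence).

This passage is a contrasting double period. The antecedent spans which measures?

In a double period the four phrases pair into a large antecedent (phrases 1–2, ending imperfect authentic cadence) and a large consequent (phrases 3–4, ending perfect authentic cadence). The antecedent spans bars 26–33.

measures 26–33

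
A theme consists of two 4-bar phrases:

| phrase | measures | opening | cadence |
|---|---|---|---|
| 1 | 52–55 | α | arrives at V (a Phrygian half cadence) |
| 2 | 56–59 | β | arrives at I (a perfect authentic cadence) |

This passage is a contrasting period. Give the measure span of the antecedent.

measures 52–55

The antecedent is the phrase ending with the weaker cadence (Phrygian half cadence, phrase 1) and the consequent the one ending more conclusively (perfect authentic cadence, phrase 2); the antecedent is mm. 52-55.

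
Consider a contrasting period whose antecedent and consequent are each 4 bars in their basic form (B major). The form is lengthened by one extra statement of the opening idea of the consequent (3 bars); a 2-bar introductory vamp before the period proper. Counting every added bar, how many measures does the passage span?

13 measures

Basic contrasting period: 4 + 4 = 8 bars.
8 (basic form) + 3 (extra statement) + 2 (introduction) = 13.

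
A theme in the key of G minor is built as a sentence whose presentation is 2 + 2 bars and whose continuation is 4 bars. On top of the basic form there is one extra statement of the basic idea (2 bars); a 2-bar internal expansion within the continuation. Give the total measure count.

Basic sentence: 2 + 2 + 4 = 8 bars.
8 (basic form) + 2 (extra statement) + 2 (internal expansion) = 12.

12 measures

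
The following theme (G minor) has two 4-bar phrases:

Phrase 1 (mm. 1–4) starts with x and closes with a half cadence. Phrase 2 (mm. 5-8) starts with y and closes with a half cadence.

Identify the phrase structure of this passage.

phrase group

The second phrase closes with a half cadence, which is not stronger than the first phrase's half cadence; without a weak→strong cadential pair there is no antecedent–consequent relationship, so this is a phrase group rather than a period.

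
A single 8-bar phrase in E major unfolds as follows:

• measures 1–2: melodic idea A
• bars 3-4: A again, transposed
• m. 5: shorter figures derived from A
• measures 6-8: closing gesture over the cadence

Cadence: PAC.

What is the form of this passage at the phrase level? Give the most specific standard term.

sentence

Basic idea (mm. 1–2) + its repetition (mm. 3–4) form the presentation; fragmentation and cadence (measures 5–8) form the continuation — the 8-bar whole is a sentence.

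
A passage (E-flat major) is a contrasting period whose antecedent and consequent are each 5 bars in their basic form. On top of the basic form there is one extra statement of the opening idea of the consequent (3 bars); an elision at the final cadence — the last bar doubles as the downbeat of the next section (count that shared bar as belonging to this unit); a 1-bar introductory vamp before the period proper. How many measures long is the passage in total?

14 measures

Basic contrasting period: 5 + 5 = 10 bars.
10 (basic form) + 3 (extra statement) + 1 (introduction) = 14.
The elision shares a bar with the next section but does not change this unit's count.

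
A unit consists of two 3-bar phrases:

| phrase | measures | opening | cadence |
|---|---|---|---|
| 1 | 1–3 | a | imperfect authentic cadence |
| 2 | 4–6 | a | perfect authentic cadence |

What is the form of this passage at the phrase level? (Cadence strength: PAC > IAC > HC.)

parallel period

Phrase 1 ends with an imperfect authentic cadence (weaker) and phrase 2 with a perfect authentic cadence (stronger): antecedent + consequent = a period.
The two phrases open with the same material (a / a), so the period is parallel.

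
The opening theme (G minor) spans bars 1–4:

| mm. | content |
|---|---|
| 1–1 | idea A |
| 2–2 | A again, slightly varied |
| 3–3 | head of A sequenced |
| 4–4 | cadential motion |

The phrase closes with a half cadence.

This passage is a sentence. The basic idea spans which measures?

The presentation of a sentence is the basic idea (measure 1) plus its repetition (bar 2); the basic idea is therefore measure 1.

measures 1–1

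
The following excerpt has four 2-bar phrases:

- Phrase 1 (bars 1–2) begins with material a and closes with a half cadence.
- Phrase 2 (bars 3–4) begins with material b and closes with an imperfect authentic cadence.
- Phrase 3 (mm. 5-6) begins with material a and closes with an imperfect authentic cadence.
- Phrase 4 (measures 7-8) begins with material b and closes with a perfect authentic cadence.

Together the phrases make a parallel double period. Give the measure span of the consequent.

In a double period the first pair of phrases (ending imperfect authentic cadence) is the large antecedent and the second pair (ending perfect authentic cadence) is the large consequent; the consequent is measures 5–8.

measures 5–8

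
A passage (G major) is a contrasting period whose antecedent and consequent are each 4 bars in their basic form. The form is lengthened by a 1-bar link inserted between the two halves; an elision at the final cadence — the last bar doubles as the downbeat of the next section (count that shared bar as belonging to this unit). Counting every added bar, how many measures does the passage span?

9 measures

Basic contrasting period: 4 + 4 = 8 bars.
8 (basic form) + 1 (link) = 9.
The elision shares a bar with the next section but does not change this unit's count.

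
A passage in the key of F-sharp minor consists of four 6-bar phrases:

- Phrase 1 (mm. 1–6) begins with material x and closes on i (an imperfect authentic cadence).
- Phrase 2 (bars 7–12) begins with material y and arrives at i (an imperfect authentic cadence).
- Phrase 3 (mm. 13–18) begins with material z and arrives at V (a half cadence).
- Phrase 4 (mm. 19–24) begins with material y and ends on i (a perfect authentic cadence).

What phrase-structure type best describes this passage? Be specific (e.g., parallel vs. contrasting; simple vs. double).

contrasting double period

Four phrases in two halves: the first half (mm. 1–12) ends with an imperfect authentic cadence, the second (mm. 13–24) with a perfect authentic cadence — a large antecedent–consequent pair, i.e. a double period.
Phrase 3 begins with different material from phrase 1, making it contrasting.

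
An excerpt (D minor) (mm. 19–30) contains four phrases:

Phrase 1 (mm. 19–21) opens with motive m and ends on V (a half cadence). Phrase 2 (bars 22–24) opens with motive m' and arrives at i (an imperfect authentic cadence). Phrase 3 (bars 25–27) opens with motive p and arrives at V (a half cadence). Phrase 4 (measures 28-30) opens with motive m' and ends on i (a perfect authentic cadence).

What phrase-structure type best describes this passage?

Four phrases in two halves: the first half (bars 19-24) ends with an imperfect authentic cadence, the second (bars 25–30) with a perfect authentic cadence — a large antecedent–consequent pair, i.e. a double period.
Phrase 3 begins with different material from phrase 1, making it contrasting.

contrasting double period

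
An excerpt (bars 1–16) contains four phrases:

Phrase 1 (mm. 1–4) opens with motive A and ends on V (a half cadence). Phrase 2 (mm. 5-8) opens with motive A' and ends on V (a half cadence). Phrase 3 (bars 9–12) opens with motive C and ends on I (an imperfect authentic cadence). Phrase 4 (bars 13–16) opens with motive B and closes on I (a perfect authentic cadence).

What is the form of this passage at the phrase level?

Four phrases in two halves: the first half (mm. 1-8) ends with a half cadence, the second (mm. 9–16) with a perfect authentic cadence — a large antecedent–consequent pair, i.e. a double period.
Phrase 3 begins with different material from phrase 1, making it contrasting.

contrasting double period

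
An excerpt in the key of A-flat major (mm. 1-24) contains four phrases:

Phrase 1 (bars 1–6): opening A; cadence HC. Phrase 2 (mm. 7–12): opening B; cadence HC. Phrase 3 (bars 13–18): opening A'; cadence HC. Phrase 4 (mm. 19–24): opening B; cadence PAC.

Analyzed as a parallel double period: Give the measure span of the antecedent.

In a double period the four phrases pair into a large antecedent (phrases 1–2, ending half cadence) and a large consequent (phrases 3–4, ending perfect authentic cadence). The antecedent spans bars 1–12.

measures 1–12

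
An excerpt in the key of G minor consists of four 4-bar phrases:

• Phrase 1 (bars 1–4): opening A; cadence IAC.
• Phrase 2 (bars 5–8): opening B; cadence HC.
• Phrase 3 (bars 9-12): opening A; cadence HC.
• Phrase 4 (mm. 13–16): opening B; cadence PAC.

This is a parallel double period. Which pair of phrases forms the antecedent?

In a double period the first pair of phrases (ending half cadence) is the large antecedent and the second pair (ending perfect authentic cadence) is the large consequent; the antecedent is phrases 1 and 2.

phrases 1 and 2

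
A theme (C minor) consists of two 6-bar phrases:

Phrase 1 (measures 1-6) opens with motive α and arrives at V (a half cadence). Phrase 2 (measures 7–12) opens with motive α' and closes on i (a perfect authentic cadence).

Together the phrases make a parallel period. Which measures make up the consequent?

measures 7–12

The phrase ending with the weaker cadence (half cadence) is the antecedent; the one ending more conclusively (perfect authentic cadence) is the consequent. The consequent is measures 7–12.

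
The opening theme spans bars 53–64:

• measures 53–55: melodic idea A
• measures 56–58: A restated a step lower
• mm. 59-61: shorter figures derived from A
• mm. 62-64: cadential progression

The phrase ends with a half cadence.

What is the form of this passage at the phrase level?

Basic idea (measures 53–55) + its repetition (mm. 56-58) form the presentation; fragmentation and cadence (mm. 59-64) form the continuation — the 12-bar whole is a sentence.

sentence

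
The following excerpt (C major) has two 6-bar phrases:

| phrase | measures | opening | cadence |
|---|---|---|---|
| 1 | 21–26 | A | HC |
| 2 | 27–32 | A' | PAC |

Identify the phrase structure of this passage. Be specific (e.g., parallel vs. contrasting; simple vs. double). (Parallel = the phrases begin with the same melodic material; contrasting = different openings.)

Phrase 1 ends with a half cadence (weaker) and phrase 2 with a perfect authentic cadence (stronger): antecedent + consequent = a period.
The two phrases open with the same material (A / A'), so the period is parallel.

parallel period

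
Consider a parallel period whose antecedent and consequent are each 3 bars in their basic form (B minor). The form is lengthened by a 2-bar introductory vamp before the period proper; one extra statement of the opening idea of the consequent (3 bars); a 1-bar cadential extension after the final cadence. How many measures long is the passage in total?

12 measures

Basic parallel period: 3 + 3 = 6 bars.
6 (basic form) + 2 (introduction) + 3 (extra statement) + 1 (cadential extension) = 12.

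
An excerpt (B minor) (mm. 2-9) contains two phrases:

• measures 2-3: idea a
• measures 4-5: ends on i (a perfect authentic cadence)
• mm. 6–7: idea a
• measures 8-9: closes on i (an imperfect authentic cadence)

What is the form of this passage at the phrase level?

phrase group

The second phrase closes with an imperfect authentic cadence, which is not stronger than the first phrase's perfect authentic cadence; without a weak→strong cadential pair there is no antecedent–consequent relationship, so this is a phrase group rather than a period.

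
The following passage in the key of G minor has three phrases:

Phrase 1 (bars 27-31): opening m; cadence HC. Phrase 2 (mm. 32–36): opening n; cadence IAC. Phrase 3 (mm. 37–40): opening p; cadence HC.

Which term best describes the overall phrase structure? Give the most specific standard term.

phrase group

The final phrase closes with a half cadence, which is not stronger than the preceding imperfect authentic cadence; the 3 phrases lack an overall antecedent–consequent design and so form a phrase group.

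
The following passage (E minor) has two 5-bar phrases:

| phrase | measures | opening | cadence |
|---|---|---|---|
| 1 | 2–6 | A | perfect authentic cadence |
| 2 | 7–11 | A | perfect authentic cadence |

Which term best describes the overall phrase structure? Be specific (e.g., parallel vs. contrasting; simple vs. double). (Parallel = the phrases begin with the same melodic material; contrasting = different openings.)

Both phrases have the same opening (A) and the same cadence (perfect authentic cadence): the second is a restatement, not a consequent, so this is a repeated phrase rather than a period.

repeated phrase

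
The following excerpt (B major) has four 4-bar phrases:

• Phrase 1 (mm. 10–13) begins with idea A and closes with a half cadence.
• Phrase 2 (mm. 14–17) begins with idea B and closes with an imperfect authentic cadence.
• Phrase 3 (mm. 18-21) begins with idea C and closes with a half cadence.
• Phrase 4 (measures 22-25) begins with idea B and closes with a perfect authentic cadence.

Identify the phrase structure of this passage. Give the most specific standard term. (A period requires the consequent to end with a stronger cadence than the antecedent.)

contrasting double period

Four phrases in two halves: the first half (mm. 10–17) ends with an imperfect authentic cadence, the second (mm. 18–25) with a perfect authentic cadence — a large antecedent–consequent pair, i.e. a double period.
Phrase 3 begins with different material from phrase 1, making it contrasting.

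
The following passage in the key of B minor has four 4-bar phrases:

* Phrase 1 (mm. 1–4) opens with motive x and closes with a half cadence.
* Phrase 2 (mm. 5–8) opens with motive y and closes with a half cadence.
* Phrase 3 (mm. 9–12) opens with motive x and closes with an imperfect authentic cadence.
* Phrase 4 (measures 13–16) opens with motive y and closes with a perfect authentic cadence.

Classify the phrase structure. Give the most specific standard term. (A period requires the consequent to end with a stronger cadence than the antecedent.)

parallel double period

Four phrases in two halves: the first half (bars 1–8) ends with a half cadence, the second (bars 9–16) with a perfect authentic cadence — a large antecedent–consequent pair, i.e. a double period.
Phrase 3 begins with the same material as phrase 1, making it parallel.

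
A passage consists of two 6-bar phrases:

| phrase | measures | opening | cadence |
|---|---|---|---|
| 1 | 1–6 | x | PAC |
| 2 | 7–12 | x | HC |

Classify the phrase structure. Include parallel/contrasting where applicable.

The second phrase closes with a half cadence, which is not stronger than the first phrase's perfect authentic cadence; without a weak→strong cadential pair there is no antecedent–consequent relationship, so this is a phrase group rather than a period.

phrase group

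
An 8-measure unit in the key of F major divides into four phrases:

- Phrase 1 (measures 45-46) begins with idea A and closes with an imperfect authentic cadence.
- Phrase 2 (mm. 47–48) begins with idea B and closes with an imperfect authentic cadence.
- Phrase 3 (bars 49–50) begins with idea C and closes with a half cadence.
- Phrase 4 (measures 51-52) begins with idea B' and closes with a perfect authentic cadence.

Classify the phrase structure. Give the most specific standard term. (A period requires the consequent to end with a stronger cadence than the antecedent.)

Four phrases in two halves: the first half (bars 45-48) ends with an imperfect authentic cadence, the second (mm. 49–52) with a perfect authentic cadence — a large antecedent–consequent pair, i.e. a double period.
Phrase 3 begins with different material from phrase 1, making it contrasting.

contrasting double period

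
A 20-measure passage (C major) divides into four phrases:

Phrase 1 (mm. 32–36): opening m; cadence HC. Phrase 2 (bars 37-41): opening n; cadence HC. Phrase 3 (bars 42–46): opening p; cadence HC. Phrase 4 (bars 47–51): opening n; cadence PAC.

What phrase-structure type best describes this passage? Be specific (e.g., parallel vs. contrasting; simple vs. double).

Four phrases in two halves: the first half (bars 32–41) ends with a half cadence, the second (bars 42–51) with a perfect authentic cadence — a large antecedent–consequent pair, i.e. a double period.
Phrase 3 begins with different material from phrase 1, making it contrasting.

contrasting double period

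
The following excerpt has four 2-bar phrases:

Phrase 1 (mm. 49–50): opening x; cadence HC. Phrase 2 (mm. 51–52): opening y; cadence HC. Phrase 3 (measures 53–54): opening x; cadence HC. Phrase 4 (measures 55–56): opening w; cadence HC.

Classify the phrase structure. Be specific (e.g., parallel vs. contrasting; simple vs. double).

Phrase 4 ends with a half cadence, no stronger than phrase 2's half cadence, so the four phrases do not form a double period; nor do phrases 3–4 duplicate 1–2, so it is not a repeated period. With no phrase reaching a conclusive cadence, the passage is a phrase group.

phrase group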